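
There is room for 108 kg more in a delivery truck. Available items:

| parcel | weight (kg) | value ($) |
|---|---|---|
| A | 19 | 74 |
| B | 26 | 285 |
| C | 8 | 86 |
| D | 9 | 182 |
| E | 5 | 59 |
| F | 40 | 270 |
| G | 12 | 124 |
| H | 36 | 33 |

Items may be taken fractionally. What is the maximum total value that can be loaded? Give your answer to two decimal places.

1037.16

Sort by value per unit weight and fill in that order.
Order: D (182/9=20.22) > E (59/5=11.80) > B (285/26=10.96) > C (86/8=10.75) > G (124/12=10.33) > F (270/40=6.75) > A (74/19=3.89) > H (33/36=0.92)
Fill: take D (9 @ 182) → take E (5 @ 59) → take B (26 @ 285) → take C (8 @ 86) → take G (12 @ 124) → take F (40 @ 270) → take 8/19 of A → 31.16; 108/108 used.
Total value = 1037.16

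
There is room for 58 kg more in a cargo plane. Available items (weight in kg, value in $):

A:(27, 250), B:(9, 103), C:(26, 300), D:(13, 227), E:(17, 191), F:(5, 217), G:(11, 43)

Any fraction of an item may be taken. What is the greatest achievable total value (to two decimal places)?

903.18

Greedy by value/weight ratio, highest first.
Ratios (sorted): F 43.40, D 17.46, C 11.54, B 11.44, E 11.24, A 9.26, G 3.91
take F (5 @ 217); take D (13 @ 227); take C (26 @ 300); take B (9 @ 103); take 5/17 of E → 56.18. Capacity used 58/58.
Total value = 903.18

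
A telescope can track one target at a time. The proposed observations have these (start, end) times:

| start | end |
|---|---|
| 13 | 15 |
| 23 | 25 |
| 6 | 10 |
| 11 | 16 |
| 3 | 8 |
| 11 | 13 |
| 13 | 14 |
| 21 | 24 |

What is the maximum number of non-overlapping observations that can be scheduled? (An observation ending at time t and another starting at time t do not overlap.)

Greedy by earliest finish: after sorting by end time, pick each interval compatible with the last pick.
Sorted by end: (3,8)  (6,10)  (11,13)  (13,14)  (13,15)  (11,16)  (21,24)  (23,25)
take (3,8); take (11,13); take (13,14); skip (11,16); take (21,24).
Selected 4 observations.

4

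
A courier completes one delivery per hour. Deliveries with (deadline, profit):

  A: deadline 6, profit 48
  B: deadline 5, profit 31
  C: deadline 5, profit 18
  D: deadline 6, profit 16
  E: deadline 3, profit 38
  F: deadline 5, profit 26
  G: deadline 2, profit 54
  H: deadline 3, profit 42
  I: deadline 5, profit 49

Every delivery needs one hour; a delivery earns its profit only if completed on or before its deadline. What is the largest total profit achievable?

Take jobs in profit order; each goes to the latest open slot no later than its deadline.
Profit order: G=54 I=49 A=48 H=42 E=38 B=31 F=26 C=18 D=16
Assign: G→slot 2, I→slot 5, A→slot 6, H→slot 3, E→slot 1, B→slot 4, F skipped, C skipped, D skipped.
Slots: [1:E] [2:G] [3:H] [4:B] [5:I] [6:A]
Profit = 38 + 54 + 42 + 31 + 49 + 48 = 262

262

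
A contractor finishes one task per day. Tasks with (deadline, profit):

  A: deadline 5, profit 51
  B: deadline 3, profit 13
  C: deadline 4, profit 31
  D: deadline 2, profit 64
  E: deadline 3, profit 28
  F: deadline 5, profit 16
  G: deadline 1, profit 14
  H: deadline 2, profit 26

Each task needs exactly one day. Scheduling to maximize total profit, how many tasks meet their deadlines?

5

Profit order: D=64 A=51 C=31 E=28 H=26 F=16 G=14 B=13
Assign: D→slot 2, A→slot 5, C→slot 4, E→slot 3, H→slot 1, F skipped, G skipped, B skipped.
Slots: [1:H] [2:D] [3:E] [4:C] [5:A]
5 of 8 scheduled.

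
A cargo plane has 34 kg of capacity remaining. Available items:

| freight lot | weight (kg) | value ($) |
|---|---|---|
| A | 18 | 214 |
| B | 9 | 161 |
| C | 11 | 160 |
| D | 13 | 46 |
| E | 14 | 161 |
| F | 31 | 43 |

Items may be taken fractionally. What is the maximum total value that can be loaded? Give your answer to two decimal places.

487.44

Ratios (sorted): B 17.89, C 14.55, A 11.89, E 11.50, D 3.54, F 1.39
take B (9 @ 161); take C (11 @ 160); take 14/18 of A → 166.44. Capacity used 34/34.
Total value = 487.44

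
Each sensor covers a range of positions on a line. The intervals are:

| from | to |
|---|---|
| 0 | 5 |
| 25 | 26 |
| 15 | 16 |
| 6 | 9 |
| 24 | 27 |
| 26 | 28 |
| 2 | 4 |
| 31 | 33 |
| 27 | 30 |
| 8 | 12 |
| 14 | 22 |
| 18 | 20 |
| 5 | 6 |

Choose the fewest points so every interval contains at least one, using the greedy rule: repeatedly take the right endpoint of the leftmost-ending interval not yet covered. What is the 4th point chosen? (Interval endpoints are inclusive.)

Process intervals by earliest right end; each time one isn't hit yet, stab at its right endpoint.
Sorted: [2,4] [0,5] [5,6] [6,9] [8,12] [15,16] [18,20] [14,22] [25,26] [24,27] [26,28] [27,30] [31,33]
{[2,4],[0,5]} hit by 4; {[5,6],[6,9]} hit by 6; {[8,12]} hit by 12; {[15,16]} hit by 16; {[18,20],[14,22]} hit by 20; {[25,26],[24,27],[26,28]} hit by 26; {[27,30]} hit by 30; {[31,33]} hit by 33.
Points: 4, 6, 12, 16, 20, 26, 30, 33 (8 total).

16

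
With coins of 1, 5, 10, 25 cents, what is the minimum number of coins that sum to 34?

34 − 1×25→9 − 1×5→4 − 4×1→0
Total coins = 1 + 1 + 4 = 6

6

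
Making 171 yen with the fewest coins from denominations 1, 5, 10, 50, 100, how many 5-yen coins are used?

171 − 1×100→71 − 1×50→21 − 2×10→1 − 1×1→0
Count of 5: 0

0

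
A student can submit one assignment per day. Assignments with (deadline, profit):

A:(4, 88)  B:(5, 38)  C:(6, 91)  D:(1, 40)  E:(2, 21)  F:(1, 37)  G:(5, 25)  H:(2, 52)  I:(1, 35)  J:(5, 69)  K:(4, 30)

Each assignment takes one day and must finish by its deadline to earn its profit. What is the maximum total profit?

Sort by profit descending; place each in the latest free slot ≤ its deadline.
Profit order: C=91 A=88 J=69 H=52 D=40 B=38 F=37 I=35 K=30 G=25 E=21
Assign: C→slot 6, A→slot 4, J→slot 5, H→slot 2, D→slot 1, B→slot 3, F skipped, I skipped, K skipped, G skipped, E skipped.
Slots: [1:D] [2:H] [3:B] [4:A] [5:J] [6:C]
Profit = 40 + 52 + 38 + 88 + 69 + 91 = 378

378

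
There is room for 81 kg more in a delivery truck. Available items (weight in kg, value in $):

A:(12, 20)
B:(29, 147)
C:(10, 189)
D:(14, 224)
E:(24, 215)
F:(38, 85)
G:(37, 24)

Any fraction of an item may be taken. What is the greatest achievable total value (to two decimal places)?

783.95

Sort by value per unit weight and fill in that order.
Order: C (189/10=18.90) > D (224/14=16.00) > E (215/24=8.96) > B (147/29=5.07) > F (85/38=2.24) > A (20/12=1.67) > G (24/37=0.65)
Fill: take C (10 @ 189) → take D (14 @ 224) → take E (24 @ 215) → take B (29 @ 147) → take 4/38 of F → 8.95; 81/81 used.
Total value = 783.95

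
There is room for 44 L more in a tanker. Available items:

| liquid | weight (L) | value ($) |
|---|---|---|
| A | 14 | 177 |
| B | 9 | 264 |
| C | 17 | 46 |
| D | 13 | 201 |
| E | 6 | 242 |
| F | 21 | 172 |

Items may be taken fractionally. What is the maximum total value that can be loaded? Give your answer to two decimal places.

900.38

Greedy by value/weight ratio, highest first.
Ratios (sorted): E 40.33, B 29.33, D 15.46, A 12.64, F 8.19, C 2.71
take E (6 @ 242); take B (9 @ 264); take D (13 @ 201); take A (14 @ 177); take 2/21 of F → 16.38. Capacity used 44/44.
Total value = 900.38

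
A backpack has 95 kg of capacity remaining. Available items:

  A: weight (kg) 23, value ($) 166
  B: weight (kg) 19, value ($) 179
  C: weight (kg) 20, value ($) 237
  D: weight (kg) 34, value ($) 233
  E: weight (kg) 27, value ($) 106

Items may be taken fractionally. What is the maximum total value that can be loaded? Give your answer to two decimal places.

Greedy by value/weight ratio, highest first.
Ratios (sorted): C 11.85, B 9.42, A 7.22, D 6.85, E 3.93
take C (20 @ 237); take B (19 @ 179); take A (23 @ 166); take 33/34 of D → 226.15. Capacity used 95/95.
Total value = 808.15

808.15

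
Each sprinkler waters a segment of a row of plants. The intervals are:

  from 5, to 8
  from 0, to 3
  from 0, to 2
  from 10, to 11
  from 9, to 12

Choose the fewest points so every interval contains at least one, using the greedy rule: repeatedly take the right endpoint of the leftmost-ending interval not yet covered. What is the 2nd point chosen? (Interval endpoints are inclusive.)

Process intervals by earliest right end; each time one isn't hit yet, stab at its right endpoint.
By right end: [0,2]  [0,3]  [5,8]  [10,11]  [9,12]
[0,2] uncovered → point at 2; [5,8] uncovered → point at 8; [10,11] uncovered → point at 11.
Points: 2, 8, 11 (3 total).

8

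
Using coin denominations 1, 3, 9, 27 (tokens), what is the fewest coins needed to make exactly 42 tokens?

Use the largest denomination that fits, subtract, and repeat.
42 = 1×27 + 1×9 + 2×3
Total coins = 1 + 1 + 2 = 4

4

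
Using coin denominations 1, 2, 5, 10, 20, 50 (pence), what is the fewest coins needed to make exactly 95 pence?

95 = 1×50 + 2×20 + 1×5
Total coins = 1 + 2 + 1 = 4

4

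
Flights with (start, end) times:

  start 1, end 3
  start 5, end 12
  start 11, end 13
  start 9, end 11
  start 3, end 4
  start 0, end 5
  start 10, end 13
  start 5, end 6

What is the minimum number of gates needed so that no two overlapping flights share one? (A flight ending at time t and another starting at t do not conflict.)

Events (time:±→running): 0:+→1 1:+→2 3:-→1 3:+→2 4:-→1 5:-→0 5:+→1 5:+→2 6:-→1 9:+→2 10:+→3 … peak 3.

3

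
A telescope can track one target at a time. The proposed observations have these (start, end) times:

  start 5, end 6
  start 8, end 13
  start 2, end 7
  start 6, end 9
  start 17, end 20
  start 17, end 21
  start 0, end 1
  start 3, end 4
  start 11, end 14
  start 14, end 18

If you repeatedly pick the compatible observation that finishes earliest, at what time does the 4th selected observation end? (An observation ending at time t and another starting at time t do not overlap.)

9

By end time: (0,1), (3,4), (5,6), (2,7), (6,9), (8,13), (11,14), (14,18), (17,20), (17,21).
Pick (0,1); next start ≥ 1 → (3,4); next start ≥ 4 → (5,6); next start ≥ 6 → (6,9); next start ≥ 9 → (11,14); next start ≥ 14 → (14,18).
Selected: (0,1) (3,4) (5,6) (6,9) (11,14) (14,18)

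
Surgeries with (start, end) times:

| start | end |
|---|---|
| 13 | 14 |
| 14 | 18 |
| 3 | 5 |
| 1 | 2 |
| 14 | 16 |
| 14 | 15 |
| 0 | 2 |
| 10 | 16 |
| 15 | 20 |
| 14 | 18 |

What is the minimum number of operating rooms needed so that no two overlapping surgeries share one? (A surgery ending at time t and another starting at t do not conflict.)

The answer is the maximum number of intervals overlapping at any instant.
starts: [0, 1, 3, 10, 13, 14, 14, 14, 14, 15]
ends:   [2, 2, 5, 14, 15, 16, 16, 18, 18, 20]
s0→1 s1→2 e2→1 e2→0 s3→1 e5→0 s10→1 s13→2 e14→1 s14→2 s14→3 s14→4 s14→5  — peak 5.

5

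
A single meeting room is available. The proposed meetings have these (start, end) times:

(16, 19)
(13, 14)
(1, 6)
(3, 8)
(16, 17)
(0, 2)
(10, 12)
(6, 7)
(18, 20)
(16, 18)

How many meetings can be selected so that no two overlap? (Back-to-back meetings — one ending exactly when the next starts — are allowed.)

6

Greedy by earliest finish: after sorting by end time, pick each interval compatible with the last pick.
By end time: (0,2), (1,6), (6,7), (3,8), (10,12), (13,14), (16,17), (16,18), (16,19), (18,20).
Pick (0,2); next start ≥ 2 → (6,7); next start ≥ 7 → (10,12); next start ≥ 12 → (13,14); next start ≥ 14 → (16,17); next start ≥ 17 → (18,20).
Selected 6 meetings.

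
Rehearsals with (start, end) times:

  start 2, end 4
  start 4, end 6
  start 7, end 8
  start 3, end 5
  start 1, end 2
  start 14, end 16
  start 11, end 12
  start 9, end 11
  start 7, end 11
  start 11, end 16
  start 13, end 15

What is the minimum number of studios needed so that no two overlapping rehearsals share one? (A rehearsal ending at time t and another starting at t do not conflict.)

The answer is the maximum number of intervals overlapping at any instant.
starts: [1, 2, 3, 4, 7, 7, 9, 11, 11, 13, 14]
ends:   [2, 4, 5, 6, 8, 11, 11, 12, 15, 16, 16]
s1→1 e2→0 s2→1 s3→2 e4→1 s4→2 e5→1 e6→0 s7→1 s7→2 e8→1 s9→2 e11→1 e11→0 s11→1 s11→2 e12→1 s13→2 s14→3  — peak 3.

3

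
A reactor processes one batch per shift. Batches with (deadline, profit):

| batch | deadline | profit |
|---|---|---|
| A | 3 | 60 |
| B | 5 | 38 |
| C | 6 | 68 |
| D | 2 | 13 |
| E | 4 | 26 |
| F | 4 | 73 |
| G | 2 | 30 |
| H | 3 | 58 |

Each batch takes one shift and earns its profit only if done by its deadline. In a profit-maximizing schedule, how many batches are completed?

Take jobs in profit order; each goes to the latest open slot no later than its deadline.
By profit: F(d4,73), C(d6,68), A(d3,60), H(d3,58), B(d5,38), G(d2,30), E(d4,26), D(d2,13)
F→slot 4; C→slot 6; A→slot 3; H→slot 2; B→slot 5; G→slot 1; E skipped; D skipped.
6 of 8 scheduled.

6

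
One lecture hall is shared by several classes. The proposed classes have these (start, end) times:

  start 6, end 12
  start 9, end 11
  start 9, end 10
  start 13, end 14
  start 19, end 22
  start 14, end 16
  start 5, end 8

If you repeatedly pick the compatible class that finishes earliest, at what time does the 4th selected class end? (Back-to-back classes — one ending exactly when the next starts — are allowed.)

16

Sort by end time and greedily take each interval whose start is ≥ the last chosen end.
Sorted by end: (5,8)  (9,10)  (9,11)  (6,12)  (13,14)  (14,16)  (19,22)
take (5,8); take (9,10); take (13,14); take (14,16); take (19,22).
Selected: (5,8) (9,10) (13,14) (14,16) (19,22)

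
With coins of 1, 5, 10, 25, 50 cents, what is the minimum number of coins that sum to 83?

6

83 − 1×50→33 − 1×25→8 − 1×5→3 − 3×1→0
Total coins = 1 + 1 + 1 + 3 = 6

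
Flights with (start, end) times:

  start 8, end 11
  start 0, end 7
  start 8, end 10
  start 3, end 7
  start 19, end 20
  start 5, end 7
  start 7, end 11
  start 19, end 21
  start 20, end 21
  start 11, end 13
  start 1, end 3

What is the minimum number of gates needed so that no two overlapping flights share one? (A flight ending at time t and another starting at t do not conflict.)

Count concurrent intervals with a sweep; the peak is the room count.
starts: [0, 1, 3, 5, 7, 8, 8, 11, 19, 19, 20]
ends:   [3, 7, 7, 7, 10, 11, 11, 13, 20, 21, 21]
s0→1 s1→2 e3→1 s3→2 s5→3  — peak 3.

3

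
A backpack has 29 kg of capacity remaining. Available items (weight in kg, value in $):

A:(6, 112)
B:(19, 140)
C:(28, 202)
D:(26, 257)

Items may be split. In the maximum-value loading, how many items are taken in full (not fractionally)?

1

Greedy by value/weight ratio, highest first.
Ratios (sorted): A 18.67, D 9.88, B 7.37, C 7.21
take A (6 @ 112); take 23/26 of D → 227.35. Capacity used 29/29.
1 item(s) taken whole; one partial (take 23/26 of D).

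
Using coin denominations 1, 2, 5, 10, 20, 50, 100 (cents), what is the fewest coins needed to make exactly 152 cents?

3

Greedy: take as many of the largest coin as possible, then repeat with the remainder.
152 = 1×100 + 1×50 + 1×2
Total coins = 1 + 1 + 1 = 3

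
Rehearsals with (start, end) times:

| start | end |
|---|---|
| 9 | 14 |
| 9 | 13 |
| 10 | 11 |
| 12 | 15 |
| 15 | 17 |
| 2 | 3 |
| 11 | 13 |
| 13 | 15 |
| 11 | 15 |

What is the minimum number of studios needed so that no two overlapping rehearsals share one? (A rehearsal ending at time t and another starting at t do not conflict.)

5

Count concurrent intervals with a sweep; the peak is the room count.
starts: [2, 9, 9, 10, 11, 11, 12, 13, 15]
ends:   [3, 11, 13, 13, 14, 15, 15, 15, 17]
s2→1 e3→0 s9→1 s9→2 s10→3 e11→2 s11→3 s11→4 s12→5  — peak 5.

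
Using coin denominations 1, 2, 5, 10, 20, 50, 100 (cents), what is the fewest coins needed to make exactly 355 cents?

5

355 = 3×100 + 1×50 + 1×5
Total coins = 3 + 1 + 1 = 5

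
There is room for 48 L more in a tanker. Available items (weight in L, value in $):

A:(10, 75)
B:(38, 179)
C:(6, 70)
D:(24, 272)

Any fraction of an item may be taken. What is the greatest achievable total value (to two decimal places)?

454.68

Sort by value per unit weight and fill in that order.
Ratios (sorted): C 11.67, D 11.33, A 7.50, B 4.71
take C (6 @ 70); take D (24 @ 272); take A (10 @ 75); take 8/38 of B → 37.68. Capacity used 48/48.
Total value = 454.68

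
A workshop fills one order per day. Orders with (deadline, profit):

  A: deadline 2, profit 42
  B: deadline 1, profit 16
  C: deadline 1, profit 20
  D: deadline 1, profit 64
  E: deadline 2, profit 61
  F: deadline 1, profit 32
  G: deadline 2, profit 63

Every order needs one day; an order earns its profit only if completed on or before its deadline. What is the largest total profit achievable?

127

By profit: D(d1,64), G(d2,63), E(d2,61), A(d2,42), F(d1,32), C(d1,20), B(d1,16)
D→slot 1; G→slot 2; E skipped; A skipped; F skipped; C skipped; B skipped.
Profit = 64 + 63 = 127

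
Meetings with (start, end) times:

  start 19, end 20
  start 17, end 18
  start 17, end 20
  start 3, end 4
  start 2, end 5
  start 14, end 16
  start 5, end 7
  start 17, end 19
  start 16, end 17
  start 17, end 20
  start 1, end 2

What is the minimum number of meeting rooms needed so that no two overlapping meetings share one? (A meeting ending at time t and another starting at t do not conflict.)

4

starts: [1, 2, 3, 5, 14, 16, 17, 17, 17, 17, 19]
ends:   [2, 4, 5, 7, 16, 17, 18, 19, 20, 20, 20]
s1→1 e2→0 s2→1 s3→2 e4→1 e5→0 s5→1 e7→0 s14→1 e16→0 s16→1 e17→0 s17→1 s17→2 s17→3 s17→4  — peak 4.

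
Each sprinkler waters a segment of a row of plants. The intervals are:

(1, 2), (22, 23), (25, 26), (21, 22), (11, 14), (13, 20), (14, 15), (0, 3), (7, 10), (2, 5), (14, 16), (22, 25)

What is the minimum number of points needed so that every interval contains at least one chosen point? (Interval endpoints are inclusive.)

5

Sorted: [1,2] [0,3] [2,5] [7,10] [11,14] [14,15] [14,16] [13,20] [21,22] [22,23] [22,25] [25,26]
{[1,2],[0,3],[2,5]} hit by 2; {[7,10]} hit by 10; {[11,14],[14,15],[14,16],[13,20]} hit by 14; {[21,22],[22,23],[22,25]} hit by 22; {[25,26]} hit by 26.
Points: 2, 10, 14, 22, 26 (5 total).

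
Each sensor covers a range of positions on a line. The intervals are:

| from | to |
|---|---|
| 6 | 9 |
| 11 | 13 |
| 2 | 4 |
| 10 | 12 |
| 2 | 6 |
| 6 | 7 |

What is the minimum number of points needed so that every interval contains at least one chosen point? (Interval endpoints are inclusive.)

3

Process intervals by earliest right end; each time one isn't hit yet, stab at its right endpoint.
Sorted: [2,4] [2,6] [6,7] [6,9] [10,12] [11,13]
{[2,4],[2,6]} hit by 4; {[6,7],[6,9]} hit by 7; {[10,12],[11,13]} hit by 12.
Points: 4, 7, 12 (3 total).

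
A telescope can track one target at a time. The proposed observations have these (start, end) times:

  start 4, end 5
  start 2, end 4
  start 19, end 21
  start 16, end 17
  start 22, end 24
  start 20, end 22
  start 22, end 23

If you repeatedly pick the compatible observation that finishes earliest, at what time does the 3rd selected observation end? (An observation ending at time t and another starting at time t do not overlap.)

Greedy by earliest finish: after sorting by end time, pick each interval compatible with the last pick.
By end time: (2,4), (4,5), (16,17), (19,21), (20,22), (22,23), (22,24).
Pick (2,4); next start ≥ 4 → (4,5); next start ≥ 5 → (16,17); next start ≥ 17 → (19,21); next start ≥ 21 → (22,23).
Selected: (2,4) (4,5) (16,17) (19,21) (22,23)

17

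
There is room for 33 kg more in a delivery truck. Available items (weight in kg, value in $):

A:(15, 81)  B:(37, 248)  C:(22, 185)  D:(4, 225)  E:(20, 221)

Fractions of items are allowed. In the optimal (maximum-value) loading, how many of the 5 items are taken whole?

2

Greedy by value/weight ratio, highest first.
Ratios (sorted): D 56.25, E 11.05, C 8.41, B 6.70, A 5.40
take D (4 @ 225); take E (20 @ 221); take 9/22 of C → 75.68. Capacity used 33/33.
2 item(s) taken whole; one partial (take 9/22 of C).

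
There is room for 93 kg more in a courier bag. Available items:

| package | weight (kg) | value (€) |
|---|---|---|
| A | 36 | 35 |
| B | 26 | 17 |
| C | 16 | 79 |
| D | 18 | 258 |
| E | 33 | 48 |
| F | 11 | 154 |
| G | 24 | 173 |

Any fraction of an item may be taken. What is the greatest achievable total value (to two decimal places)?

698.91

Order: D (258/18=14.33) > F (154/11=14.00) > G (173/24=7.21) > C (79/16=4.94) > E (48/33=1.45) > A (35/36=0.97) > B (17/26=0.65)
Fill: take D (18 @ 258) → take F (11 @ 154) → take G (24 @ 173) → take C (16 @ 79) → take 24/33 of E → 34.91; 93/93 used.
Total value = 698.91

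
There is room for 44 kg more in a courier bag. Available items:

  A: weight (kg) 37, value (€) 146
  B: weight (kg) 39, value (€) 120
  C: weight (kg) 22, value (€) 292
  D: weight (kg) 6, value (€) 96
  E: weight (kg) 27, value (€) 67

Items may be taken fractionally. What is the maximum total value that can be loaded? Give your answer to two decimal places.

Sort by value per unit weight and fill in that order.
Order: D (96/6=16.00) > C (292/22=13.27) > A (146/37=3.95) > B (120/39=3.08) > E (67/27=2.48)
Fill: take D (6 @ 96) → take C (22 @ 292) → take 16/37 of A → 63.14; 44/44 used.
Total value = 451.14

451.14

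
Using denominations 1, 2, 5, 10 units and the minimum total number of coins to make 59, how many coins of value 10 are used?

59 − 5×10→9 − 1×5→4 − 2×2→0
Count of 10: 5

5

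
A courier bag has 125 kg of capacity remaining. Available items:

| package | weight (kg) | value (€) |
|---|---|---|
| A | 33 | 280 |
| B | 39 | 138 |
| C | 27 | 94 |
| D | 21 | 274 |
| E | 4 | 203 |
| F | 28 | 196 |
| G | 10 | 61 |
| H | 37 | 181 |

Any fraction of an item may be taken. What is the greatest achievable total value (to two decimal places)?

1155.86

Greedy by value/weight ratio, highest first.
Ratios (sorted): E 50.75, D 13.05, A 8.48, F 7.00, G 6.10, H 4.89, B 3.54, C 3.48
take E (4 @ 203); take D (21 @ 274); take A (33 @ 280); take F (28 @ 196); take G (10 @ 61); take 29/37 of H → 141.86. Capacity used 125/125.
Total value = 1155.86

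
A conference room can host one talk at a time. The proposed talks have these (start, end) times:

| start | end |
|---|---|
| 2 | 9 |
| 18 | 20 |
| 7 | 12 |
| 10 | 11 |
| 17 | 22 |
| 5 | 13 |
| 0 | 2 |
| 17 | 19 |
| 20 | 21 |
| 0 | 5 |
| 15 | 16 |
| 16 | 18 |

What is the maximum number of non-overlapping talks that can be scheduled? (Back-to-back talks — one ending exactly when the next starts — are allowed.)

Order by finish time; keep every interval that doesn't clash with the previous kept one.
Sorted by end: (0,2)  (0,5)  (2,9)  (10,11)  (7,12)  (5,13)  (15,16)  (16,18)  (17,19)  (18,20)  (20,21)  (17,22)
take (0,2); take (2,9); take (10,11); skip (5,13); take (15,16); take (16,18); skip (17,19); take (18,20); take (20,21).
Selected 7 talks.

7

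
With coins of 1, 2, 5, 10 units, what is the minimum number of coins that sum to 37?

37 = 3×10 + 1×5 + 1×2
Total coins = 3 + 1 + 1 = 5

5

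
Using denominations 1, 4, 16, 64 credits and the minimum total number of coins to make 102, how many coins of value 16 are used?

Use the largest denomination that fits, subtract, and repeat.
102 = 1×64 + 2×16 + 1×4 + 2×1
Count of 16: 2

2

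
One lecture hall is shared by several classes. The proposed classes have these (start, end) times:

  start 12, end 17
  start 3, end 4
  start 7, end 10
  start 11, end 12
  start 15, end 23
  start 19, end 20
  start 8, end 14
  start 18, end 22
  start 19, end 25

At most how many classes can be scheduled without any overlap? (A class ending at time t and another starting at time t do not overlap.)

5

Order by finish time; keep every interval that doesn't clash with the previous kept one.
Sorted by end: (3,4)  (7,10)  (11,12)  (8,14)  (12,17)  (19,20)  (18,22)  (15,23)  (19,25)
take (3,4); take (7,10); take (11,12); take (12,17); take (19,20); skip (18,22).
Selected 5 classes.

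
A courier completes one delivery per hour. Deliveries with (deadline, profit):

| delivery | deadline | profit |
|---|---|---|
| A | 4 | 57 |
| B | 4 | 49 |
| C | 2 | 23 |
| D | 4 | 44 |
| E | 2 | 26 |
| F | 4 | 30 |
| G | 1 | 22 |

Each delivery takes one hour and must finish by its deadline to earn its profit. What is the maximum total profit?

Sort by profit descending; place each in the latest free slot ≤ its deadline.
Profit order: A=57 B=49 D=44 F=30 E=26 C=23 G=22
Assign: A→slot 4, B→slot 3, D→slot 2, F→slot 1, E skipped, C skipped, G skipped.
Slots: [1:F] [2:D] [3:B] [4:A]
Profit = 30 + 44 + 49 + 57 = 180

180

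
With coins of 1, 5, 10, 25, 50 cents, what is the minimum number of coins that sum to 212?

212 − 4×50→12 − 1×10→2 − 2×1→0
Total coins = 4 + 1 + 2 = 7

7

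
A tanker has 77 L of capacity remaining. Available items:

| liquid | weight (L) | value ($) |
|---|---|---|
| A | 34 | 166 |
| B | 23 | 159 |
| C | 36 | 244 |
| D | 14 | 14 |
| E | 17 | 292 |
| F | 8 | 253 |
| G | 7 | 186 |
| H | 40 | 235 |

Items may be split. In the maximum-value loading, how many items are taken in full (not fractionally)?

Sort by value per unit weight and fill in that order.
Order: F (253/8=31.62) > G (186/7=26.57) > E (292/17=17.18) > B (159/23=6.91) > C (244/36=6.78) > H (235/40=5.88) > A (166/34=4.88) > D (14/14=1.00)
Fill: take F (8 @ 253) → take G (7 @ 186) → take E (17 @ 292) → take B (23 @ 159) → take 22/36 of C → 149.11; 77/77 used.
4 item(s) taken whole; one partial (take 22/36 of C).

4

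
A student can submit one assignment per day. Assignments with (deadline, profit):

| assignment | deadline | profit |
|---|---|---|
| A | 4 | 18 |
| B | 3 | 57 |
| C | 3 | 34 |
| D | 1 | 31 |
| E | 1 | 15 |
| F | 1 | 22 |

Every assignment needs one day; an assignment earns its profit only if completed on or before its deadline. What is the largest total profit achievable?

140

Sort by profit descending; place each in the latest free slot ≤ its deadline.
By profit: B(d3,57), C(d3,34), D(d1,31), F(d1,22), A(d4,18), E(d1,15)
B→slot 3; C→slot 2; D→slot 1; F skipped; A→slot 4; E skipped.
Profit = 31 + 34 + 57 + 18 = 140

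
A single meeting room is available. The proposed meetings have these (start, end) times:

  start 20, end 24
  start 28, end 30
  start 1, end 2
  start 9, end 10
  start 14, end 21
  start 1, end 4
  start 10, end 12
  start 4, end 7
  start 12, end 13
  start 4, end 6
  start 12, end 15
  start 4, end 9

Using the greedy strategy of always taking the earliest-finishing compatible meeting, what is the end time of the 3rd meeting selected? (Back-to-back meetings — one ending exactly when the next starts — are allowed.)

10

Sorted by end: (1,2)  (1,4)  (4,6)  (4,7)  (4,9)  (9,10)  (10,12)  (12,13)  (12,15)  (14,21)  (20,24)  (28,30)
take (1,2); take (4,6); skip (4,7); take (9,10); take (10,12); take (12,13); take (14,21); skip (20,24); take (28,30).
Selected: (1,2) (4,6) (9,10) (10,12) (12,13) (14,21) (28,30)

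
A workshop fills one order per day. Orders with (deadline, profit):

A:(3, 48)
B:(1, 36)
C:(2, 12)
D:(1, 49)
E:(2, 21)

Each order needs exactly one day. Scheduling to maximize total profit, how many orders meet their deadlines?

Sort by profit descending; place each in the latest free slot ≤ its deadline.
Profit order: D=49 A=48 B=36 E=21 C=12
Assign: D→slot 1, A→slot 3, B skipped, E→slot 2, C skipped.
Slots: [1:D] [2:E] [3:A]
3 of 5 scheduled.

3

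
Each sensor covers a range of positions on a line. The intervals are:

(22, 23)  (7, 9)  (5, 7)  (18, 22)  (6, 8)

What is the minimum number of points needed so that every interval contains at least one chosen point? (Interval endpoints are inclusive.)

2

Sort by right endpoint; whenever an interval is uncovered, place a point at its right end.
By right end: [5,7]  [6,8]  [7,9]  [18,22]  [22,23]
[5,7] uncovered → point at 7; [18,22] uncovered → point at 22.
Points: 7, 22 (2 total).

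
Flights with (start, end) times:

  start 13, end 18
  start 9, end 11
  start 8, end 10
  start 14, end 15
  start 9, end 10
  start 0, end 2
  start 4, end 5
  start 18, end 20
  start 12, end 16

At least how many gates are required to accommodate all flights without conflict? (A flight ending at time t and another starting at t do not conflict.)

Count concurrent intervals with a sweep; the peak is the room count.
starts: [0, 4, 8, 9, 9, 12, 13, 14, 18]
ends:   [2, 5, 10, 10, 11, 15, 16, 18, 20]
s0→1 e2→0 s4→1 e5→0 s8→1 s9→2 s9→3  — peak 3.

3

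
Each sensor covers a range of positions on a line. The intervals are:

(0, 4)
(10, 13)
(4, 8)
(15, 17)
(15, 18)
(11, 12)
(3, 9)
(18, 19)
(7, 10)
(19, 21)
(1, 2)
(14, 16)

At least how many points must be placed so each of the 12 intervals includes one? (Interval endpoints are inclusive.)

5

By right end: [1,2]  [0,4]  [4,8]  [3,9]  [7,10]  [11,12]  [10,13]  [14,16]  [15,17]  [15,18]  [18,19]  [19,21]
[1,2] uncovered → point at 2; [4,8] uncovered → point at 8; [11,12] uncovered → point at 12; [14,16] uncovered → point at 16; [18,19] uncovered → point at 19.
Points: 2, 8, 12, 16, 19 (5 total).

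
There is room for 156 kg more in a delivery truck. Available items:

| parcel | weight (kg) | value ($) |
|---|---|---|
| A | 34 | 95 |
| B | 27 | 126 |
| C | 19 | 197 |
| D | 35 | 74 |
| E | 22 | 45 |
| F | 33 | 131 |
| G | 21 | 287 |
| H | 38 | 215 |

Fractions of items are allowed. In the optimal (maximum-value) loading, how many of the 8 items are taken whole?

Sort by value per unit weight and fill in that order.
Ratios (sorted): G 13.67, C 10.37, H 5.66, B 4.67, F 3.97, A 2.79, D 2.11, E 2.05
take G (21 @ 287); take C (19 @ 197); take H (38 @ 215); take B (27 @ 126); take F (33 @ 131); take 18/34 of A → 50.29. Capacity used 156/156.
5 item(s) taken whole; one partial (take 18/34 of A).

5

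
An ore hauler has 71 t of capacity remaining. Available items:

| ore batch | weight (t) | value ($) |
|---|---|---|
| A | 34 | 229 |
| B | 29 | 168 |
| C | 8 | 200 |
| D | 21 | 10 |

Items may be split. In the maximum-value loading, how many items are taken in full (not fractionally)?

3

Greedy by value/weight ratio, highest first.
Ratios (sorted): C 25.00, A 6.74, B 5.79, D 0.48
take C (8 @ 200); take A (34 @ 229); take B (29 @ 168). Capacity used 71/71.
3 item(s) taken whole.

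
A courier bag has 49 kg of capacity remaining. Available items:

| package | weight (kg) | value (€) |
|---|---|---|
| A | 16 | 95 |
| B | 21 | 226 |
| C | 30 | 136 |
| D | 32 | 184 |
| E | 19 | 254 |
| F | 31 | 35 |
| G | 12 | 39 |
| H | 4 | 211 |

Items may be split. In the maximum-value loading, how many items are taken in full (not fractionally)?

3

Order: H (211/4=52.75) > E (254/19=13.37) > B (226/21=10.76) > A (95/16=5.94) > D (184/32=5.75) > C (136/30=4.53) > G (39/12=3.25) > F (35/31=1.13)
Fill: take H (4 @ 211) → take E (19 @ 254) → take B (21 @ 226) → take 5/16 of A → 29.69; 49/49 used.
3 item(s) taken whole; one partial (take 5/16 of A).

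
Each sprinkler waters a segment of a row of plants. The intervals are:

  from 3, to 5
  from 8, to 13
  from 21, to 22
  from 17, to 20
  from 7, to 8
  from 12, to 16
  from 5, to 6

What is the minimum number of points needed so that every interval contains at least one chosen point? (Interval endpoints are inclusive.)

Sort by right endpoint; whenever an interval is uncovered, place a point at its right end.
Sorted: [3,5] [5,6] [7,8] [8,13] [12,16] [17,20] [21,22]
{[3,5],[5,6]} hit by 5; {[7,8],[8,13]} hit by 8; {[12,16]} hit by 16; {[17,20]} hit by 20; {[21,22]} hit by 22.
Points: 5, 8, 16, 20, 22 (5 total).

5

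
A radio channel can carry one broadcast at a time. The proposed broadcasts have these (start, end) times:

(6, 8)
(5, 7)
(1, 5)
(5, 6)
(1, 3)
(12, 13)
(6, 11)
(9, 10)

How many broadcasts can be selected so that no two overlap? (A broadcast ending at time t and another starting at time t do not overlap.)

Sorted by end: (1,3)  (1,5)  (5,6)  (5,7)  (6,8)  (9,10)  (6,11)  (12,13)
take (1,3); skip (1,5); take (5,6); skip (5,7); take (6,8); take (9,10); take (12,13).
Selected 5 broadcasts.

5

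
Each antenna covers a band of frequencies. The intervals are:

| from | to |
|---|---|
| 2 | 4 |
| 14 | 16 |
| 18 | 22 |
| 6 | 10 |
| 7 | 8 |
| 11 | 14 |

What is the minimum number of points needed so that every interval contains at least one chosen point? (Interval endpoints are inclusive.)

4

Process intervals by earliest right end; each time one isn't hit yet, stab at its right endpoint.
Sorted: [2,4] [7,8] [6,10] [11,14] [14,16] [18,22]
{[2,4]} hit by 4; {[7,8],[6,10]} hit by 8; {[11,14],[14,16]} hit by 14; {[18,22]} hit by 22.
Points: 4, 8, 14, 22 (4 total).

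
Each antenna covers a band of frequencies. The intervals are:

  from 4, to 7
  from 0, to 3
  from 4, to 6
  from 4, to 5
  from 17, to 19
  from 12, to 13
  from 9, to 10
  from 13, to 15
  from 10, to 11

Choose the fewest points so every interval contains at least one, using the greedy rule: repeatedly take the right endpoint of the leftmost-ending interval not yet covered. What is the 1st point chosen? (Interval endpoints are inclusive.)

3

Process intervals by earliest right end; each time one isn't hit yet, stab at its right endpoint.
Sorted: [0,3] [4,5] [4,6] [4,7] [9,10] [10,11] [12,13] [13,15] [17,19]
{[0,3]} hit by 3; {[4,5],[4,6],[4,7]} hit by 5; {[9,10],[10,11]} hit by 10; {[12,13],[13,15]} hit by 13; {[17,19]} hit by 19.
Points: 3, 5, 10, 13, 19 (5 total).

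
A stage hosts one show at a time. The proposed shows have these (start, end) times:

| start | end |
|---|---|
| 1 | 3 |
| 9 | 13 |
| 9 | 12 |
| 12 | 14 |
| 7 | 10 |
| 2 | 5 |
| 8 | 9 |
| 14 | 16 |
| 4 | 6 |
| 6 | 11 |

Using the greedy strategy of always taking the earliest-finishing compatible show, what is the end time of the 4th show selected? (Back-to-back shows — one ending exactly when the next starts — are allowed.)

12

Greedy by earliest finish: after sorting by end time, pick each interval compatible with the last pick.
Sorted by end: (1,3)  (2,5)  (4,6)  (8,9)  (7,10)  (6,11)  (9,12)  (9,13)  (12,14)  (14,16)
take (1,3); skip (2,5); take (4,6); take (8,9); skip (7,10); take (9,12); take (12,14); take (14,16).
Selected: (1,3) (4,6) (8,9) (9,12) (12,14) (14,16)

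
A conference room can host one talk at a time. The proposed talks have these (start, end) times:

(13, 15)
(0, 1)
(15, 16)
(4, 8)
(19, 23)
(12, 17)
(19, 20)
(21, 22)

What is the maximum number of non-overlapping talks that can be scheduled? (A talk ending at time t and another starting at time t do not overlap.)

6

Sorted by end: (0,1)  (4,8)  (13,15)  (15,16)  (12,17)  (19,20)  (21,22)  (19,23)
take (0,1); take (4,8); take (13,15); take (15,16); skip (12,17); take (19,20); take (21,22).
Selected 6 talks.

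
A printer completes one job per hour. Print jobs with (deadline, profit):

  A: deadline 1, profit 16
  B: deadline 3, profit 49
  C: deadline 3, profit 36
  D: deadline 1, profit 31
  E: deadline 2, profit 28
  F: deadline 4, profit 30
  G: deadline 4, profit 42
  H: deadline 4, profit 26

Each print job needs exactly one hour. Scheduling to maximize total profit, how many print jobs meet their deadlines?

4

By profit: B(d3,49), G(d4,42), C(d3,36), D(d1,31), F(d4,30), E(d2,28), H(d4,26), A(d1,16)
B→slot 3; G→slot 4; C→slot 2; D→slot 1; F skipped; E skipped; H skipped; A skipped.
4 of 8 scheduled.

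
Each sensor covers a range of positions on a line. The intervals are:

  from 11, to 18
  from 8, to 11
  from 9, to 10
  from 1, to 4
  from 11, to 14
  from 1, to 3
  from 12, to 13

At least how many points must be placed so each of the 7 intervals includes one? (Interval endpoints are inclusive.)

Sorted: [1,3] [1,4] [9,10] [8,11] [12,13] [11,14] [11,18]
{[1,3],[1,4]} hit by 3; {[9,10],[8,11]} hit by 10; {[12,13],[11,14],[11,18]} hit by 13.
Points: 3, 10, 13 (3 total).

3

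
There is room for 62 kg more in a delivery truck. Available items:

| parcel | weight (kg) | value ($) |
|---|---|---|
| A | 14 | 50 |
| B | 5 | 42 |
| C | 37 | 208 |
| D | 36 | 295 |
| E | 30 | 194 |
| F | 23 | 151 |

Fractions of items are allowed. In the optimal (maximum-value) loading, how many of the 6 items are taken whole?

2

Greedy by value/weight ratio, highest first.
Ratios (sorted): B 8.40, D 8.19, F 6.57, E 6.47, C 5.62, A 3.57
take B (5 @ 42); take D (36 @ 295); take 21/23 of F → 137.87. Capacity used 62/62.
2 item(s) taken whole; one partial (take 21/23 of F).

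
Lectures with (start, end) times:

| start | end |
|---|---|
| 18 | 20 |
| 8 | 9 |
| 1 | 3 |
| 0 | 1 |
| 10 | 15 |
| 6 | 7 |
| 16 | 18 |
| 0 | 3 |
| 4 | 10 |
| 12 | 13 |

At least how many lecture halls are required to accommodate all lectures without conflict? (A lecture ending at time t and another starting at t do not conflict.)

2

Count concurrent intervals with a sweep; the peak is the room count.
Events (time:±→running): 0:+→1 0:+→2 … peak 2.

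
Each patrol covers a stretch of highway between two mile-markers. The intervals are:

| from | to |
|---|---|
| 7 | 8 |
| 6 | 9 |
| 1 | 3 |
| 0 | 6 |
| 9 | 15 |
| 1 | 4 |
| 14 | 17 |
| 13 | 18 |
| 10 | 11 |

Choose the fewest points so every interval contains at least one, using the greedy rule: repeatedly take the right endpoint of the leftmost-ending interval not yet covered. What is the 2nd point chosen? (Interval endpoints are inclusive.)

Sorted: [1,3] [1,4] [0,6] [7,8] [6,9] [10,11] [9,15] [14,17] [13,18]
{[1,3],[1,4],[0,6]} hit by 3; {[7,8],[6,9]} hit by 8; {[10,11],[9,15]} hit by 11; {[14,17],[13,18]} hit by 17.
Points: 3, 8, 11, 17 (4 total).

8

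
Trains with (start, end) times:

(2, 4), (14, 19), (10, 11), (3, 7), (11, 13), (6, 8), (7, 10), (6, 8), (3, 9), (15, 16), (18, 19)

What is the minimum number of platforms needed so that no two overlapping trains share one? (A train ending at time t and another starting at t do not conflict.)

Events (time:±→running): 2:+→1 3:+→2 3:+→3 4:-→2 6:+→3 6:+→4 … peak 4.

4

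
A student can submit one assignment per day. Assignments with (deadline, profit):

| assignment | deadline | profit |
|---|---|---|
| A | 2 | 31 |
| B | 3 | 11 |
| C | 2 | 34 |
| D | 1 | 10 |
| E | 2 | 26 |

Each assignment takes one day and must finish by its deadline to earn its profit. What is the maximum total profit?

Take jobs in profit order; each goes to the latest open slot no later than its deadline.
Profit order: C=34 A=31 E=26 B=11 D=10
Assign: C→slot 2, A→slot 1, E skipped, B→slot 3, D skipped.
Slots: [1:A] [2:C] [3:B]
Profit = 31 + 34 + 11 = 76

76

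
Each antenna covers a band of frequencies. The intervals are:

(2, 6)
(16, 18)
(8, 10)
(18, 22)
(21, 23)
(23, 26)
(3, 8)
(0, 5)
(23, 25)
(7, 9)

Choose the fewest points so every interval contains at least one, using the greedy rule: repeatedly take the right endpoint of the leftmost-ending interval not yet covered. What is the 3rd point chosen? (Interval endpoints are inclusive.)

18

Sort by right endpoint; whenever an interval is uncovered, place a point at its right end.
By right end: [0,5]  [2,6]  [3,8]  [7,9]  [8,10]  [16,18]  [18,22]  [21,23]  [23,25]  [23,26]
[0,5] uncovered → point at 5; [7,9] uncovered → point at 9; [16,18] uncovered → point at 18; [21,23] uncovered → point at 23.
Points: 5, 9, 18, 23 (4 total).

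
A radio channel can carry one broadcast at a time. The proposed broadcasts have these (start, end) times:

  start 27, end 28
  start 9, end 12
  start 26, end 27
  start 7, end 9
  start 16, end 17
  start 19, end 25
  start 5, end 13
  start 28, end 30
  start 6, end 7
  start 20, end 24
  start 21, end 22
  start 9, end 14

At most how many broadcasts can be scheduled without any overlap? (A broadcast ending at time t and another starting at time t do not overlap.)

8

Sort by end time and greedily take each interval whose start is ≥ the last chosen end.
Sorted by end: (6,7)  (7,9)  (9,12)  (5,13)  (9,14)  (16,17)  (21,22)  (20,24)  (19,25)  (26,27)  (27,28)  (28,30)
take (6,7); take (7,9); take (9,12); take (16,17); take (21,22); skip (20,24); take (26,27); take (27,28); take (28,30).
Selected 8 broadcasts.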